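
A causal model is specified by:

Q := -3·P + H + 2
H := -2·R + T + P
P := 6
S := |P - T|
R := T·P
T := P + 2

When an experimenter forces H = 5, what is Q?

Under do(H=5), the mechanism H := -2·R + T + P is discarded; H is fixed at 5.
Q = -3·P + H + 2  [with P=6, H=5]  = -11

-11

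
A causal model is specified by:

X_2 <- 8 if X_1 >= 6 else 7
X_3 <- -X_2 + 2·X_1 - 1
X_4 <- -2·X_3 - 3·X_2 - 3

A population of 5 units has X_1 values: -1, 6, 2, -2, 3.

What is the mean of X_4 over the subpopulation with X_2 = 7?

Conditioning on X_2=7 selects the 4 unit(s) with X_1 ∈ {-1, 2, -2, 3}. Their X_4 values: -4, -16, 0, -20. Mean = -10.

-10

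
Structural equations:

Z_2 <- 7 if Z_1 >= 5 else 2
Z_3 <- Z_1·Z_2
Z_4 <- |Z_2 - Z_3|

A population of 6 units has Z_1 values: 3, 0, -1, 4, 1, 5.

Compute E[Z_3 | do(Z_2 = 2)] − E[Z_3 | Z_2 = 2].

do(Z_2=2) breaks Z_2's dependence on Z_1. With Z_2=2 fixed, Z_3 across the units is 6, 0, -2, 8, 2, 10, mean 4.
Observing Z_2=2 restricts to units where Z_2's equation naturally yields 2: Z_1 ∈ {3, 0, -1, 4, 1}. In that subpopulation Z_3 = 6, 0, -2, 8, 2, mean 2.8.
Difference = 4 − 2.8 = 1.2.

1.2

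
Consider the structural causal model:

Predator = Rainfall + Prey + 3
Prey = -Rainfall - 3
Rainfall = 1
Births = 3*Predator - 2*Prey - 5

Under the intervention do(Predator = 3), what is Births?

The intervention breaks the incoming arrows to Predator: Predator = Rainfall + Prey + 3 no longer applies, and Predator = 3.
Prey = -Rainfall - 3  [with Rainfall=1]  = -4
Births = 3*Predator - 2*Prey - 5  [with Predator=3, Prey=-4]  = 12

12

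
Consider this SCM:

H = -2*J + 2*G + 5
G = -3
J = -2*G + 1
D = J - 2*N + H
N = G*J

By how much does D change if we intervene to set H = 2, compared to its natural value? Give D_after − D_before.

17

Intervening sets H = 2 and removes its equation (H = -2*J + 2*G + 5).
J = -2*G + 1  [with G=-3]  = 7
N = G*J  [with G=-3, J=7]  = -21
D = J - 2*N + H  [with J=7, N=-21, H=2]  = 51
Without intervention: J = -2*G + 1  [with G=-3]  = 7; N = G*J  [with G=-3, J=7]  = -21; H = -2*J + 2*G + 5  [with J=7, G=-3]  = -15; D = J - 2*N + H  [with J=7, N=-21, H=-15]  = 34.
Change = 51 − 34 = 17.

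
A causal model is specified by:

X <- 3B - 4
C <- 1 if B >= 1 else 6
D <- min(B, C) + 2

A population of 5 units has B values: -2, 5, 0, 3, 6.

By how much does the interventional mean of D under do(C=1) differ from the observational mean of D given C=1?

-0.8

Every unit gets C=1 under the intervention. D values become 0, 3, 2, 3, 3; E[D|do(C=1)] = 2.2.
Observing C=1 restricts to units where C's equation naturally yields 1: B ∈ {5, 3, 6}. In that subpopulation D = 3, 3, 3, mean 3.
Difference = 2.2 − 3 = -0.8.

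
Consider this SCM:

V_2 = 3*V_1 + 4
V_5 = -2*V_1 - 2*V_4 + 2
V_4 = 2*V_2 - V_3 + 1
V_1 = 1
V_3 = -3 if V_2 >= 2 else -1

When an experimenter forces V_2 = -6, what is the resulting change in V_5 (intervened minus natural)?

do(V_2=-6) replaces the equation V_2 = 3*V_1 + 4 with the constant V_2 = -6.
V_3 = -3 if V_2 >= 2 else -1  [with V_2=-6]  = -1
V_4 = 2*V_2 - V_3 + 1  [with V_2=-6, V_3=-1]  = -10
V_5 = -2*V_1 - 2*V_4 + 2  [with V_1=1, V_4=-10]  = 20
Without intervention: V_2 = 3*V_1 + 4  [with V_1=1]  = 7; V_3 = -3 if V_2 >= 2 else -1  [with V_2=7]  = -3; V_4 = 2*V_2 - V_3 + 1  [with V_2=7, V_3=-3]  = 18; V_5 = -2*V_1 - 2*V_4 + 2  [with V_1=1, V_4=18]  = -36.
Change = 20 − (-36) = 56.

56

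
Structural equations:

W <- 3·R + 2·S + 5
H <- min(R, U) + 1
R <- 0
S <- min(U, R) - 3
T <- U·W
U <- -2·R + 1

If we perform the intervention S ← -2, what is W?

The intervention breaks the incoming arrows to S: S <- min(U, R) - 3 no longer applies, and S = -2.
W = 3·R + 2·S + 5  [with R=0, S=-2]  = 1

1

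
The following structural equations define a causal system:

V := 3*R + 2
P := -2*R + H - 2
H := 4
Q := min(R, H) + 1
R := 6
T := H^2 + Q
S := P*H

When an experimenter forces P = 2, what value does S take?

The intervention breaks the incoming arrows to P: P := -2*R + H - 2 no longer applies, and P = 2.
S = P*H  [with P=2, H=4]  = 8

8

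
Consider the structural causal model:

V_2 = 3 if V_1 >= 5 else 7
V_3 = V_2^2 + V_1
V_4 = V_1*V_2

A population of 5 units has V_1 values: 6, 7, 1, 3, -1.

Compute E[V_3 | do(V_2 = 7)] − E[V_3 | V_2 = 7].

do(V_2=7) breaks V_2's dependence on V_1. With V_2=7 fixed, V_3 across the units is 55, 56, 50, 52, 48, mean 52.2.
Observing V_2=7 restricts to units where V_2's equation naturally yields 7: V_1 ∈ {1, 3, -1}. In that subpopulation V_3 = 50, 52, 48, mean 50.
Difference = 52.2 − 50 = 2.2.

2.2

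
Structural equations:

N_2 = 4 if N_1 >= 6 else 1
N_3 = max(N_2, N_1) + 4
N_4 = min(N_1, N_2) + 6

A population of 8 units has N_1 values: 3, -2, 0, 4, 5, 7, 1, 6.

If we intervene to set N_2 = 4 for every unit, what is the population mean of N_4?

8.25

Under do(N_2=4), N_2's equation is replaced by N_2=4 for every unit. Per-unit N_4: 9, 4, 6, 10, 10, 10, 7, 10. Mean = 8.25.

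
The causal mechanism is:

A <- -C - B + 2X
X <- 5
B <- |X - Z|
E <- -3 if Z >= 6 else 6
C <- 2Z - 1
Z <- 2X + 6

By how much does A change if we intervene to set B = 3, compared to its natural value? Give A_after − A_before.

8

The intervention breaks the incoming arrows to B: B <- |X - Z| no longer applies, and B = 3.
Z = 2X + 6  [with X=5]  = 16
C = 2Z - 1  [with Z=16]  = 31
A = -C - B + 2X  [with C=31, B=3, X=5]  = -24
Without intervention: Z = 2X + 6  [with X=5]  = 16; C = 2Z - 1  [with Z=16]  = 31; B = |X - Z|  [with X=5, Z=16]  = 11; A = -C - B + 2X  [with C=31, B=11, X=5]  = -32.
Change = -24 − (-32) = 8.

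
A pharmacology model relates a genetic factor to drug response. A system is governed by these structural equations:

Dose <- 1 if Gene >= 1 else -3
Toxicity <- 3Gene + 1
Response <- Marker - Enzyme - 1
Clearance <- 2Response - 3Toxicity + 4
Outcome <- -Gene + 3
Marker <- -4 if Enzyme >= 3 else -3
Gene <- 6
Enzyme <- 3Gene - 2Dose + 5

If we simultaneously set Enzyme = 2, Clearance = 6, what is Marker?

The joint intervention fixes Enzyme = 2, Clearance = 6, removing each variable's own equation.
Marker = -4 if Enzyme >= 3 else -3  [with Enzyme=2]  = -3

-3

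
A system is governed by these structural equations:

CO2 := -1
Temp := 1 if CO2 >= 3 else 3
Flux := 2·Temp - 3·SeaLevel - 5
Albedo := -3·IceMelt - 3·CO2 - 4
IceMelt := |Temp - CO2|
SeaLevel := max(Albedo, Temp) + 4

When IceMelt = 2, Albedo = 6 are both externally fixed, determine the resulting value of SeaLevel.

Setting IceMelt = 2, Albedo = 6 by intervention discards those variables' equations.
Temp = 1 if CO2 >= 3 else 3  [with CO2=-1]  = 3
SeaLevel = max(Albedo, Temp) + 4  [with Albedo=6, Temp=3]  = 10

10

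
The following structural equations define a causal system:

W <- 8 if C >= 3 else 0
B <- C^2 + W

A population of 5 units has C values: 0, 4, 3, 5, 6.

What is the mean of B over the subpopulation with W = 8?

Conditioning on W=8 selects the 4 unit(s) with C ∈ {4, 3, 5, 6}. Their B values: 24, 17, 33, 44. Mean = 29.5.

29.5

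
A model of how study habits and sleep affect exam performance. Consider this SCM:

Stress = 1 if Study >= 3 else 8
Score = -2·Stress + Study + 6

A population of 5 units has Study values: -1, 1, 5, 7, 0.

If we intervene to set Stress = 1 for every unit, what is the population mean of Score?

6.4

Under do(Stress=1), Stress's equation is replaced by Stress=1 for every unit. Per-unit Score: 3, 5, 9, 11, 4. Mean = 6.4.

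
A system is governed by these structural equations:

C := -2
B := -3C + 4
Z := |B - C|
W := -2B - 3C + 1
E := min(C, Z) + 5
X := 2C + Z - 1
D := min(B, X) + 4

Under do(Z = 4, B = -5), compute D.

The joint intervention fixes Z = 4, B = -5, removing each variable's own equation.
X = 2C + Z - 1  [with C=-2, Z=4]  = -1
D = min(B, X) + 4  [with B=-5, X=-1]  = -1

-1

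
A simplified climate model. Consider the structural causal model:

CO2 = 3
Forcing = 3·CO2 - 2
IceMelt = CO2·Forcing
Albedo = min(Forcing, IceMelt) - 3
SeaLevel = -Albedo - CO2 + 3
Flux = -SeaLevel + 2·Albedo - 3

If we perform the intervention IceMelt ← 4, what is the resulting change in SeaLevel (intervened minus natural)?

3

do(IceMelt=4) replaces the equation IceMelt = CO2·Forcing with the constant IceMelt = 4.
Forcing = 3·CO2 - 2  [with CO2=3]  = 7
Albedo = min(Forcing, IceMelt) - 3  [with Forcing=7, IceMelt=4]  = 1
SeaLevel = -Albedo - CO2 + 3  [with Albedo=1, CO2=3]  = -1
Without intervention: Forcing = 3·CO2 - 2  [with CO2=3]  = 7; IceMelt = CO2·Forcing  [with CO2=3, Forcing=7]  = 21; Albedo = min(Forcing, IceMelt) - 3  [with Forcing=7, IceMelt=21]  = 4; SeaLevel = -Albedo - CO2 + 3  [with Albedo=4, CO2=3]  = -4.
Change = -1 − (-4) = 3.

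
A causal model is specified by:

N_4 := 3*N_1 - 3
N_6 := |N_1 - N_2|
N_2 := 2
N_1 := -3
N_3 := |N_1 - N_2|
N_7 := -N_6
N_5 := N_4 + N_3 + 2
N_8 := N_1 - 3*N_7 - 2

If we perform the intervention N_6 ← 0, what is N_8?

-5

Intervening sets N_6 = 0 and removes its equation (N_6 := |N_1 - N_2|).
N_7 = -N_6  [with N_6=0]  = 0
N_8 = N_1 - 3*N_7 - 2  [with N_1=-3, N_7=0]  = -5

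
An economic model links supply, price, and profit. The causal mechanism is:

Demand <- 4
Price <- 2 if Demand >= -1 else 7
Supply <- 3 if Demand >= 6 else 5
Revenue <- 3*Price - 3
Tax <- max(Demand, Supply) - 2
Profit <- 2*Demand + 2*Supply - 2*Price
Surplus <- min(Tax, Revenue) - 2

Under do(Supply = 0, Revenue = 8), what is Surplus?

Under do(Supply = 0, Revenue = 8), each intervened variable's structural equation is replaced by its fixed value.
Tax = max(Demand, Supply) - 2  [with Demand=4, Supply=0]  = 2
Surplus = min(Tax, Revenue) - 2  [with Tax=2, Revenue=8]  = 0

0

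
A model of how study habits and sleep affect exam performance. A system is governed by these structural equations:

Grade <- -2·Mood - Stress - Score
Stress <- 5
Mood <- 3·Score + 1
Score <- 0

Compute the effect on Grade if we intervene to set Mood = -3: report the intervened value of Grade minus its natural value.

8

The intervention breaks the incoming arrows to Mood: Mood <- 3·Score + 1 no longer applies, and Mood = -3.
Grade = -2·Mood - Stress - Score  [with Mood=-3, Stress=5, Score=0]  = 1
Without intervention: Mood = 3·Score + 1  [with Score=0]  = 1; Grade = -2·Mood - Stress - Score  [with Mood=1, Stress=5, Score=0]  = -7.
Change = 1 − (-7) = 8.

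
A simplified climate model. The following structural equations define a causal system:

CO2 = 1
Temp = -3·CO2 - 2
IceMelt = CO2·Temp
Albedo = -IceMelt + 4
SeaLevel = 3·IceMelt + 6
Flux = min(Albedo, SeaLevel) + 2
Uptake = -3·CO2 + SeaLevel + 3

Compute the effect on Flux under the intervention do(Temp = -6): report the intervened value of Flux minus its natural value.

-3

Under do(Temp=-6), the mechanism Temp = -3·CO2 - 2 is discarded; Temp is fixed at -6.
IceMelt = CO2·Temp  [with CO2=1, Temp=-6]  = -6
Albedo = -IceMelt + 4  [with IceMelt=-6]  = 10
SeaLevel = 3·IceMelt + 6  [with IceMelt=-6]  = -12
Flux = min(Albedo, SeaLevel) + 2  [with Albedo=10, SeaLevel=-12]  = -10
Without intervention: Temp = -3·CO2 - 2  [with CO2=1]  = -5; IceMelt = CO2·Temp  [with CO2=1, Temp=-5]  = -5; Albedo = -IceMelt + 4  [with IceMelt=-5]  = 9; SeaLevel = 3·IceMelt + 6  [with IceMelt=-5]  = -9; Flux = min(Albedo, SeaLevel) + 2  [with Albedo=9, SeaLevel=-9]  = -7.
Change = -10 − (-7) = -3.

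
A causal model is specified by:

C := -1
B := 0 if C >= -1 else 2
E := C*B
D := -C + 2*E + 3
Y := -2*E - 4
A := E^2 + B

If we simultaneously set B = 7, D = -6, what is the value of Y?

10

Setting B = 7, D = -6 by intervention discards those variables' equations.
E = C*B  [with C=-1, B=7]  = -7
Y = -2*E - 4  [with E=-7]  = 10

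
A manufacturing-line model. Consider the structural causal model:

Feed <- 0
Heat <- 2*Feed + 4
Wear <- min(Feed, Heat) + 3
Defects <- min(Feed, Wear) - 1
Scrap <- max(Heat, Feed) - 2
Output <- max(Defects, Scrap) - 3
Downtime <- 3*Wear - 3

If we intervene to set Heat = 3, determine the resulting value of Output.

Under do(Heat=3), the mechanism Heat <- 2*Feed + 4 is discarded; Heat is fixed at 3.
Wear = min(Feed, Heat) + 3  [with Feed=0, Heat=3]  = 3
Defects = min(Feed, Wear) - 1  [with Feed=0, Wear=3]  = -1
Scrap = max(Heat, Feed) - 2  [with Heat=3, Feed=0]  = 1
Output = max(Defects, Scrap) - 3  [with Defects=-1, Scrap=1]  = -2

-2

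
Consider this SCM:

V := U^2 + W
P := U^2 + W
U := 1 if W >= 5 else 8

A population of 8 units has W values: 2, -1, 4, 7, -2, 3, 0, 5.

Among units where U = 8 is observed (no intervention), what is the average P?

E[P|U=8] averages over only the 6 units with U=8 (W = 2, -1, 4, -2, 3, 0): P = 66, 63, 68, 62, 67, 64, mean 65.

65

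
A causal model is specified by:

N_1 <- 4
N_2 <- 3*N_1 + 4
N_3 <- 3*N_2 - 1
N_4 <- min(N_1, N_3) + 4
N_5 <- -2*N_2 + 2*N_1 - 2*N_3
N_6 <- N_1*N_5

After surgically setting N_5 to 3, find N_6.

12

The intervention breaks the incoming arrows to N_5: N_5 <- -2*N_2 + 2*N_1 - 2*N_3 no longer applies, and N_5 = 3.
N_6 = N_1*N_5  [with N_1=4, N_5=3]  = 12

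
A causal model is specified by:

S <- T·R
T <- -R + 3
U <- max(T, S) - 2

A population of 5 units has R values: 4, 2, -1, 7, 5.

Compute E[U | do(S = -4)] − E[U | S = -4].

-1.9

Under do(S=-4), S's equation is replaced by S=-4 for every unit. Per-unit U: -3, -1, 2, -6, -4. Mean = -2.4.
Observing S=-4 restricts to units where S's equation naturally yields -4: R ∈ {4, -1}. In that subpopulation U = -3, 2, mean -0.5.
Difference = -2.4 − (-0.5) = -1.9.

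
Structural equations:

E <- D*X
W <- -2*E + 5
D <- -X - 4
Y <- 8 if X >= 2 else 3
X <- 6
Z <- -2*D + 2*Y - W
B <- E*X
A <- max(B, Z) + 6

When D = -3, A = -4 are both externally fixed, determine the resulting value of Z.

Under do(D = -3, A = -4), each intervened variable's structural equation is replaced by its fixed value.
Y = 8 if X >= 2 else 3  [with X=6]  = 8
E = D*X  [with D=-3, X=6]  = -18
W = -2*E + 5  [with E=-18]  = 41
Z = -2*D + 2*Y - W  [with D=-3, Y=8, W=41]  = -19

-19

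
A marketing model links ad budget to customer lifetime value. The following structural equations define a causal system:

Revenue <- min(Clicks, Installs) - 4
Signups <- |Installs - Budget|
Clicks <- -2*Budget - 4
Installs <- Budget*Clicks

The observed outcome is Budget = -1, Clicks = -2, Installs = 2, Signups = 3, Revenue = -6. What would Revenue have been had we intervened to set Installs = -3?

do(Installs=-3) replaces the equation Installs <- Budget*Clicks with the constant Installs = -3.
Clicks = -2*Budget - 4  [with Budget=-1]  = -2
Revenue = min(Clicks, Installs) - 4  [with Clicks=-2, Installs=-3]  = -7

-7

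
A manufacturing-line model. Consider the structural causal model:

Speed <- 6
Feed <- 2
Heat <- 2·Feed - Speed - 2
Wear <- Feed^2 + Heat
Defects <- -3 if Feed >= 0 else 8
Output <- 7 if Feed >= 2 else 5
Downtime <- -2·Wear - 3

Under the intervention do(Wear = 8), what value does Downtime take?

-19

The intervention breaks the incoming arrows to Wear: Wear <- Feed^2 + Heat no longer applies, and Wear = 8.
Downtime = -2·Wear - 3  [with Wear=8]  = -19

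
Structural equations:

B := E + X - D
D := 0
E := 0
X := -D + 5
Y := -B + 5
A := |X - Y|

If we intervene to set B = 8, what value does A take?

8

Under do(B=8), the mechanism B := E + X - D is discarded; B is fixed at 8.
X = -D + 5  [with D=0]  = 5
Y = -B + 5  [with B=8]  = -3
A = |X - Y|  [with X=5, Y=-3]  = 8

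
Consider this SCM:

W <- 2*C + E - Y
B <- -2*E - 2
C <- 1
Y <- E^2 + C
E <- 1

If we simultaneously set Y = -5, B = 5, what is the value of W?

8

Setting Y = -5, B = 5 by intervention discards those variables' equations.
W = 2*C + E - Y  [with C=1, E=1, Y=-5]  = 8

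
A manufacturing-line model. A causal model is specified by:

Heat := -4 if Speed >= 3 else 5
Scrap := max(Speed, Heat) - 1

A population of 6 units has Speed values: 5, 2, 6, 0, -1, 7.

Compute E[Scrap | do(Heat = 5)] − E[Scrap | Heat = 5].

0.5

Under do(Heat=5), Heat's equation is replaced by Heat=5 for every unit. Per-unit Scrap: 4, 4, 5, 4, 4, 6. Mean = 4.5.
Conditioning on Heat=5 selects the 3 unit(s) with Speed ∈ {2, 0, -1}. Their Scrap values: 4, 4, 4. Mean = 4.
Difference = 4.5 − 4 = 0.5.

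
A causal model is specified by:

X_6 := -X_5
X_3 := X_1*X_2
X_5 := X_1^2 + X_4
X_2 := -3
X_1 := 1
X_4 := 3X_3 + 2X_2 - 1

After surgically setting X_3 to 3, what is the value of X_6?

-3

The intervention breaks the incoming arrows to X_3: X_3 := X_1*X_2 no longer applies, and X_3 = 3.
X_4 = 3X_3 + 2X_2 - 1  [with X_3=3, X_2=-3]  = 2
X_5 = X_1^2 + X_4  [with X_1=1, X_4=2]  = 3
X_6 = -X_5  [with X_5=3]  = -3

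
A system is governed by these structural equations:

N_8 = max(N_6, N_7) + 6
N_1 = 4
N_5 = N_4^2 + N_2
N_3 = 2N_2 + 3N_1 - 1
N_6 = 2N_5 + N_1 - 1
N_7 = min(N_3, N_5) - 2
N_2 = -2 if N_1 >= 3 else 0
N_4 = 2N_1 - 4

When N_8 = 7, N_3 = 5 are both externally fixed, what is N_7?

Under do(N_8 = 7, N_3 = 5), each intervened variable's structural equation is replaced by its fixed value.
N_2 = -2 if N_1 >= 3 else 0  [with N_1=4]  = -2
N_4 = 2N_1 - 4  [with N_1=4]  = 4
N_5 = N_4^2 + N_2  [with N_4=4, N_2=-2]  = 14
N_7 = min(N_3, N_5) - 2  [with N_3=5, N_5=14]  = 3

3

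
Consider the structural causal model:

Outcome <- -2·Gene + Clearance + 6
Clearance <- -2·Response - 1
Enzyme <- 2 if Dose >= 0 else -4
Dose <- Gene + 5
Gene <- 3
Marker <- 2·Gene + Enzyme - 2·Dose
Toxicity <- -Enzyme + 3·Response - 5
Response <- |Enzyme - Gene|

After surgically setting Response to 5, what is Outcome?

do(Response=5) replaces the equation Response <- |Enzyme - Gene| with the constant Response = 5.
Clearance = -2·Response - 1  [with Response=5]  = -11
Outcome = -2·Gene + Clearance + 6  [with Gene=3, Clearance=-11]  = -11

-11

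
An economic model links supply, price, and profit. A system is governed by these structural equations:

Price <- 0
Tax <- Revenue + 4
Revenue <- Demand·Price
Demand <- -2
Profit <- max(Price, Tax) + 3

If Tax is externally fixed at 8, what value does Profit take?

11

Intervening sets Tax = 8 and removes its equation (Tax <- Revenue + 4).
Profit = max(Price, Tax) + 3  [with Price=0, Tax=8]  = 11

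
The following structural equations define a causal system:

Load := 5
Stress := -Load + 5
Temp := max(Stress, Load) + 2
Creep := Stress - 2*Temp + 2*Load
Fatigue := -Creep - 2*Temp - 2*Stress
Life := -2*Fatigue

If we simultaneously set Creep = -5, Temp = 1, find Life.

-6

The joint intervention fixes Creep = -5, Temp = 1, removing each variable's own equation.
Stress = -Load + 5  [with Load=5]  = 0
Fatigue = -Creep - 2*Temp - 2*Stress  [with Creep=-5, Temp=1, Stress=0]  = 3
Life = -2*Fatigue  [with Fatigue=3]  = -6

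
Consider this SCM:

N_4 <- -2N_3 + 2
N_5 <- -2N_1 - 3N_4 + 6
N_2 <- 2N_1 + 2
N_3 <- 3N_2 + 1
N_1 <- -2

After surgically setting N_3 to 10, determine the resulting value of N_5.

64

do(N_3=10) replaces the equation N_3 <- 3N_2 + 1 with the constant N_3 = 10.
N_4 = -2N_3 + 2  [with N_3=10]  = -18
N_5 = -2N_1 - 3N_4 + 6  [with N_1=-2, N_4=-18]  = 64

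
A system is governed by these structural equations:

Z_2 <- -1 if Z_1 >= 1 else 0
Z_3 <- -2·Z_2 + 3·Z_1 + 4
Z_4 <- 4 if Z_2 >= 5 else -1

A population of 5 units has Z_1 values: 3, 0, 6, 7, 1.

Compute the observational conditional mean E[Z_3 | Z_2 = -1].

18.75

Conditioning on Z_2=-1 selects the 4 unit(s) with Z_1 ∈ {3, 6, 7, 1}. Their Z_3 values: 15, 24, 27, 9. Mean = 18.75.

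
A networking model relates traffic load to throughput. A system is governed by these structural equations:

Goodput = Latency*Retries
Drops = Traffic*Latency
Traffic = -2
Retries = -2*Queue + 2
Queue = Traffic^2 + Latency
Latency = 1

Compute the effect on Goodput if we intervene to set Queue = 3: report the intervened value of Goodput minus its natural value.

The intervention breaks the incoming arrows to Queue: Queue = Traffic^2 + Latency no longer applies, and Queue = 3.
Retries = -2*Queue + 2  [with Queue=3]  = -4
Goodput = Latency*Retries  [with Latency=1, Retries=-4]  = -4
Without intervention: Queue = Traffic^2 + Latency  [with Traffic=-2, Latency=1]  = 5; Retries = -2*Queue + 2  [with Queue=5]  = -8; Goodput = Latency*Retries  [with Latency=1, Retries=-8]  = -8.
Change = -4 − (-8) = 4.

4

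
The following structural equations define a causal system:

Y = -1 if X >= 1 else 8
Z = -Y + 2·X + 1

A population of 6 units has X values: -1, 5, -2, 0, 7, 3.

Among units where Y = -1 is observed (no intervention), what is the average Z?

12

E[Z|Y=-1] averages over only the 3 units with Y=-1 (X = 5, 7, 3): Z = 12, 16, 8, mean 12.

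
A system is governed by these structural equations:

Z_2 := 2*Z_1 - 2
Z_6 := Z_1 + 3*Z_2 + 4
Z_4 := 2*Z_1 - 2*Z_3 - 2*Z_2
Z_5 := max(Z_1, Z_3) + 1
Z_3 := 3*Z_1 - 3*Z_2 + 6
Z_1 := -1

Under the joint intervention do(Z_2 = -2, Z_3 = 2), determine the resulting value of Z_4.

Setting Z_2 = -2, Z_3 = 2 by intervention discards those variables' equations.
Z_4 = 2*Z_1 - 2*Z_3 - 2*Z_2  [with Z_1=-1, Z_3=2, Z_2=-2]  = -2

-2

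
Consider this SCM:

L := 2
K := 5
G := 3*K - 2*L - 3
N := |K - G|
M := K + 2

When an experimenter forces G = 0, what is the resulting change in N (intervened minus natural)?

2

The intervention breaks the incoming arrows to G: G := 3*K - 2*L - 3 no longer applies, and G = 0.
N = |K - G|  [with K=5, G=0]  = 5
Without intervention: G = 3*K - 2*L - 3  [with K=5, L=2]  = 8; N = |K - G|  [with K=5, G=8]  = 3.
Change = 5 − 3 = 2.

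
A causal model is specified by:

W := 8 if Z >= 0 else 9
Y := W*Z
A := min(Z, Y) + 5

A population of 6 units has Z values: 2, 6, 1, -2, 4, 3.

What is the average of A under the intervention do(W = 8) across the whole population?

5

Every unit gets W=8 under the intervention. A values become 7, 11, 6, -11, 9, 8; E[A|do(W=8)] = 5.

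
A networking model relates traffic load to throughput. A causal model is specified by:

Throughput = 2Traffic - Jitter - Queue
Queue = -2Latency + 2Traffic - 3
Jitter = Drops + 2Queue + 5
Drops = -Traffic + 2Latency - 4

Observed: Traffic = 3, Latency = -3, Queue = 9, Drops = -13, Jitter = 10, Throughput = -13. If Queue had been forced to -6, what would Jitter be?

-20

do(Queue=-6) replaces the equation Queue = -2Latency + 2Traffic - 3 with the constant Queue = -6.
Drops = -Traffic + 2Latency - 4  [with Traffic=3, Latency=-3]  = -13
Jitter = Drops + 2Queue + 5  [with Drops=-13, Queue=-6]  = -20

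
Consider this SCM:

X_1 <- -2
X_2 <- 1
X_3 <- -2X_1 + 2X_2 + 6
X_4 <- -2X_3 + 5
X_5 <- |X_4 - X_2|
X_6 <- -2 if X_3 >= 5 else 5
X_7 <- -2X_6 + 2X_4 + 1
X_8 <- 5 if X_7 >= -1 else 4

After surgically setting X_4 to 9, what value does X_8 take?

5

do(X_4=9) replaces the equation X_4 <- -2X_3 + 5 with the constant X_4 = 9.
X_3 = -2X_1 + 2X_2 + 6  [with X_1=-2, X_2=1]  = 12
X_6 = -2 if X_3 >= 5 else 5  [with X_3=12]  = -2
X_7 = -2X_6 + 2X_4 + 1  [with X_6=-2, X_4=9]  = 23
X_8 = 5 if X_7 >= -1 else 4  [with X_7=23]  = 5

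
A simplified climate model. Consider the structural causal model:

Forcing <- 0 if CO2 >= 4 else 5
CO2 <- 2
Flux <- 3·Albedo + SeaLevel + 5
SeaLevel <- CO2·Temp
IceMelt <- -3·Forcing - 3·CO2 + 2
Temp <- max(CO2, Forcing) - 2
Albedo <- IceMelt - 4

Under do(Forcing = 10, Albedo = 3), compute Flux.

30

The joint intervention fixes Forcing = 10, Albedo = 3, removing each variable's own equation.
Temp = max(CO2, Forcing) - 2  [with CO2=2, Forcing=10]  = 8
SeaLevel = CO2·Temp  [with CO2=2, Temp=8]  = 16
Flux = 3·Albedo + SeaLevel + 5  [with Albedo=3, SeaLevel=16]  = 30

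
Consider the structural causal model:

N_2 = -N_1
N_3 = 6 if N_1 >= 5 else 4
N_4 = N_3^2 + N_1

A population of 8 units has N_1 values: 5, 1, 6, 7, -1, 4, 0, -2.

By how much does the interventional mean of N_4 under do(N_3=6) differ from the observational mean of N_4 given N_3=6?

The intervention sets N_3=6 in all 8 units regardless of N_1. Recomputing N_4 per unit gives 41, 37, 42, 43, 35, 40, 36, 34; average 38.5.
E[N_4|N_3=6] averages over only the 3 units with N_3=6 (N_1 = 5, 6, 7): N_4 = 41, 42, 43, mean 42.
Difference = 38.5 − 42 = -3.5.

-3.5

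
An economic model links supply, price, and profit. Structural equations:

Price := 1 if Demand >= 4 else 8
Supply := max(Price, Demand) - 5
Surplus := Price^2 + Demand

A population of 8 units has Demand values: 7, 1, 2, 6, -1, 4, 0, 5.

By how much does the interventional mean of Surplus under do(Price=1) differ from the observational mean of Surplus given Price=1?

-2.5

Every unit gets Price=1 under the intervention. Surplus values become 8, 2, 3, 7, 0, 5, 1, 6; E[Surplus|do(Price=1)] = 4.
E[Surplus|Price=1] averages over only the 4 units with Price=1 (Demand = 7, 6, 4, 5): Surplus = 8, 7, 5, 6, mean 6.5.
Difference = 4 − 6.5 = -2.5.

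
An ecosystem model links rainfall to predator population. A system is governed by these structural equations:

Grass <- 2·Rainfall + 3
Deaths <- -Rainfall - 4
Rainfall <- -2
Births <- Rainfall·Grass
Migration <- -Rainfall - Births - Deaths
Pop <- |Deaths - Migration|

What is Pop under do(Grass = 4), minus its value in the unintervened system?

Under do(Grass=4), the mechanism Grass <- 2·Rainfall + 3 is discarded; Grass is fixed at 4.
Births = Rainfall·Grass  [with Rainfall=-2, Grass=4]  = -8
Deaths = -Rainfall - 4  [with Rainfall=-2]  = -2
Migration = -Rainfall - Births - Deaths  [with Rainfall=-2, Births=-8, Deaths=-2]  = 12
Pop = |Deaths - Migration|  [with Deaths=-2, Migration=12]  = 14
Without intervention: Grass = 2·Rainfall + 3  [with Rainfall=-2]  = -1; Births = Rainfall·Grass  [with Rainfall=-2, Grass=-1]  = 2; Deaths = -Rainfall - 4  [with Rainfall=-2]  = -2; Migration = -Rainfall - Births - Deaths  [with Rainfall=-2, Births=2, Deaths=-2]  = 2; Pop = |Deaths - Migration|  [with Deaths=-2, Migration=2]  = 4.
Change = 14 − 4 = 10.

10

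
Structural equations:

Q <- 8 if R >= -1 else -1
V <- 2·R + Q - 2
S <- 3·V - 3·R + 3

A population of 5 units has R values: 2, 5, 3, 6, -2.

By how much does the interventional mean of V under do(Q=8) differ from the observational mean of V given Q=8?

Under do(Q=8), Q's equation is replaced by Q=8 for every unit. Per-unit V: 10, 16, 12, 18, 2. Mean = 11.6.
Observing Q=8 restricts to units where Q's equation naturally yields 8: R ∈ {2, 5, 3, 6}. In that subpopulation V = 10, 16, 12, 18, mean 14.
Difference = 11.6 − 14 = -2.4.

-2.4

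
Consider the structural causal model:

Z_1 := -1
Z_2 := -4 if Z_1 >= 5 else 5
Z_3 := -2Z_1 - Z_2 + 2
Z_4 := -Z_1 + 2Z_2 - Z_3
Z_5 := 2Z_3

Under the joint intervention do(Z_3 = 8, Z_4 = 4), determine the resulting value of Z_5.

Setting Z_3 = 8, Z_4 = 4 by intervention discards those variables' equations.
Z_5 = 2Z_3  [with Z_3=8]  = 16

16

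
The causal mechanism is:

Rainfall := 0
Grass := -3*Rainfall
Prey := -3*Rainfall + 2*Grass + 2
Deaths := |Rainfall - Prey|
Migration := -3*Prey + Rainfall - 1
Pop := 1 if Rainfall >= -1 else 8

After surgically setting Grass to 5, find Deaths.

Under do(Grass=5), the mechanism Grass := -3*Rainfall is discarded; Grass is fixed at 5.
Prey = -3*Rainfall + 2*Grass + 2  [with Rainfall=0, Grass=5]  = 12
Deaths = |Rainfall - Prey|  [with Rainfall=0, Prey=12]  = 12

12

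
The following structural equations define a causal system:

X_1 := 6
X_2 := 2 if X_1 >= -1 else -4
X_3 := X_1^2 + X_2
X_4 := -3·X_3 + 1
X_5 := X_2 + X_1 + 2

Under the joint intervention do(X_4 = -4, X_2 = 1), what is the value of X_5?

9

The joint intervention fixes X_4 = -4, X_2 = 1, removing each variable's own equation.
X_5 = X_2 + X_1 + 2  [with X_2=1, X_1=6]  = 9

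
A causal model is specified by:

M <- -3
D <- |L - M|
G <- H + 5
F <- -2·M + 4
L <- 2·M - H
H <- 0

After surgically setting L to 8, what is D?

11

do(L=8) replaces the equation L <- 2·M - H with the constant L = 8.
D = |L - M|  [with L=8, M=-3]  = 11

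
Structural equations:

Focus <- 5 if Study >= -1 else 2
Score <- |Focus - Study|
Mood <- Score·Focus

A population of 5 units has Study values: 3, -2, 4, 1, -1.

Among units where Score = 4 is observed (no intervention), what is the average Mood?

14

E[Mood|Score=4] averages over only the 2 units with Score=4 (Study = -2, 1): Mood = 8, 20, mean 14.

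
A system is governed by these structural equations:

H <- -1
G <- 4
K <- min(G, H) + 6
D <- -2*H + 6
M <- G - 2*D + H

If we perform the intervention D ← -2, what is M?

7

Intervening sets D = -2 and removes its equation (D <- -2*H + 6).
M = G - 2*D + H  [with G=4, D=-2, H=-1]  = 7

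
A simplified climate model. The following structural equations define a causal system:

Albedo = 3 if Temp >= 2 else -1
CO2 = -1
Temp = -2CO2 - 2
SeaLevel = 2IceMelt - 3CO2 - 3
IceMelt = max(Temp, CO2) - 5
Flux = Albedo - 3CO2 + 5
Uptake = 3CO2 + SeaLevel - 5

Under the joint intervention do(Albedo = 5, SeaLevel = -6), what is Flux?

13

The joint intervention fixes Albedo = 5, SeaLevel = -6, removing each variable's own equation.
Flux = Albedo - 3CO2 + 5  [with Albedo=5, CO2=-1]  = 13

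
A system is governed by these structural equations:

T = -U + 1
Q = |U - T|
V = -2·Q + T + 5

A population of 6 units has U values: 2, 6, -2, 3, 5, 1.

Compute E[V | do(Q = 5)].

-6.5

The intervention sets Q=5 in all 6 units regardless of U. Recomputing V per unit gives -6, -10, -2, -7, -9, -5; average -6.5.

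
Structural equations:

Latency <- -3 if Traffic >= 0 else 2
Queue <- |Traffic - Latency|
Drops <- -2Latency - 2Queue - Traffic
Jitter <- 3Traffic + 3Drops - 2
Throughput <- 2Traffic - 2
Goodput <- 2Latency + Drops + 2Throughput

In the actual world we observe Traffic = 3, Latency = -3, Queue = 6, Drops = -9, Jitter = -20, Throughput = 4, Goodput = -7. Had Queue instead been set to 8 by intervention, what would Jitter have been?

-32

do(Queue=8) replaces the equation Queue <- |Traffic - Latency| with the constant Queue = 8.
Latency = -3 if Traffic >= 0 else 2  [with Traffic=3]  = -3
Drops = -2Latency - 2Queue - Traffic  [with Latency=-3, Queue=8, Traffic=3]  = -13
Jitter = 3Traffic + 3Drops - 2  [with Traffic=3, Drops=-13]  = -32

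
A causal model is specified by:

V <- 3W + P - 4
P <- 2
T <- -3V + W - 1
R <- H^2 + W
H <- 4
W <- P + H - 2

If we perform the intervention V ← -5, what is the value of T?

Intervening sets V = -5 and removes its equation (V <- 3W + P - 4).
W = P + H - 2  [with P=2, H=4]  = 4
T = -3V + W - 1  [with V=-5, W=4]  = 18

18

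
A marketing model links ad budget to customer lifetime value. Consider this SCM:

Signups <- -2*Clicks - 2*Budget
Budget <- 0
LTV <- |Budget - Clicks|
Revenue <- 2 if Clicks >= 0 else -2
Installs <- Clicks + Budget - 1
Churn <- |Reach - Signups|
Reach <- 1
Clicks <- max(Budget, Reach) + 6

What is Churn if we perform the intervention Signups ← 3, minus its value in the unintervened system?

The intervention breaks the incoming arrows to Signups: Signups <- -2*Clicks - 2*Budget no longer applies, and Signups = 3.
Churn = |Reach - Signups|  [with Reach=1, Signups=3]  = 2
Without intervention: Clicks = max(Budget, Reach) + 6  [with Budget=0, Reach=1]  = 7; Signups = -2*Clicks - 2*Budget  [with Clicks=7, Budget=0]  = -14; Churn = |Reach - Signups|  [with Reach=1, Signups=-14]  = 15.
Change = 2 − 15 = -13.

-13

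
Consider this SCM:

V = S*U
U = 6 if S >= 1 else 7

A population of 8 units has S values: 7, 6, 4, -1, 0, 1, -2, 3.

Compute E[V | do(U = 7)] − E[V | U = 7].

Every unit gets U=7 under the intervention. V values become 49, 42, 28, -7, 0, 7, -14, 21; E[V|do(U=7)] = 15.75.
Conditioning on U=7 selects the 3 unit(s) with S ∈ {-1, 0, -2}. Their V values: -7, 0, -14. Mean = -7.
Difference = 15.75 − (-7) = 22.75.

22.75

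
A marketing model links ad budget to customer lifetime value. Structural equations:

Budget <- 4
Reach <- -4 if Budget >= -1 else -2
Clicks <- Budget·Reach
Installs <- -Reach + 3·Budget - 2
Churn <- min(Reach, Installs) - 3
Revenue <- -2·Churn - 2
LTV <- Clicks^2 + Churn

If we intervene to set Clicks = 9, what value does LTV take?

74

The intervention breaks the incoming arrows to Clicks: Clicks <- Budget·Reach no longer applies, and Clicks = 9.
Reach = -4 if Budget >= -1 else -2  [with Budget=4]  = -4
Installs = -Reach + 3·Budget - 2  [with Reach=-4, Budget=4]  = 14
Churn = min(Reach, Installs) - 3  [with Reach=-4, Installs=14]  = -7
LTV = Clicks^2 + Churn  [with Clicks=9, Churn=-7]  = 74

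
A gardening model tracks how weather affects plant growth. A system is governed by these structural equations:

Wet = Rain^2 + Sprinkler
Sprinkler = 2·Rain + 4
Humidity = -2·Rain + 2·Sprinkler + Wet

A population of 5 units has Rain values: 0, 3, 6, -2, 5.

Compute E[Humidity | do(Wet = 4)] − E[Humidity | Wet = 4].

The intervention sets Wet=4 in all 5 units regardless of Rain. Recomputing Humidity per unit gives 12, 18, 24, 8, 22; average 16.8.
Conditioning on Wet=4 selects the 2 unit(s) with Rain ∈ {0, -2}. Their Humidity values: 12, 8. Mean = 10.
Difference = 16.8 − 10 = 6.8.

6.8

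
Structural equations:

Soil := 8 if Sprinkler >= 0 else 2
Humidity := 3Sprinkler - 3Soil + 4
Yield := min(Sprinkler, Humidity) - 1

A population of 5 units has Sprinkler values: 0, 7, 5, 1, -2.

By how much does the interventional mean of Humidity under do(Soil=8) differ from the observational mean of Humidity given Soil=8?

The intervention sets Soil=8 in all 5 units regardless of Sprinkler. Recomputing Humidity per unit gives -20, 1, -5, -17, -26; average -13.4.
Conditioning on Soil=8 selects the 4 unit(s) with Sprinkler ∈ {0, 7, 5, 1}. Their Humidity values: -20, 1, -5, -17. Mean = -10.25.
Difference = -13.4 − (-10.25) = -3.15.

-3.15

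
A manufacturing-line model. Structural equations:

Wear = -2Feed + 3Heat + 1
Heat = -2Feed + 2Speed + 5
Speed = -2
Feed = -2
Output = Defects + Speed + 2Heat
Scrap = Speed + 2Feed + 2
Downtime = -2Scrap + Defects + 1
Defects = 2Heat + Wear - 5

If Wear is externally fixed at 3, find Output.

16

The intervention breaks the incoming arrows to Wear: Wear = -2Feed + 3Heat + 1 no longer applies, and Wear = 3.
Heat = -2Feed + 2Speed + 5  [with Feed=-2, Speed=-2]  = 5
Defects = 2Heat + Wear - 5  [with Heat=5, Wear=3]  = 8
Output = Defects + Speed + 2Heat  [with Defects=8, Speed=-2, Heat=5]  = 16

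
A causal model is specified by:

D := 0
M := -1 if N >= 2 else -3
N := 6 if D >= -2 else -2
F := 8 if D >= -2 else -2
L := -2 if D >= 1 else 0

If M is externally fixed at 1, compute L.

Under do(M=1), the mechanism M := -1 if N >= 2 else -3 is discarded; M is fixed at 1.
No directed path runs from M to L, so L keeps its natural value.
L = -2 if D >= 1 else 0  [with D=0]  = 0

0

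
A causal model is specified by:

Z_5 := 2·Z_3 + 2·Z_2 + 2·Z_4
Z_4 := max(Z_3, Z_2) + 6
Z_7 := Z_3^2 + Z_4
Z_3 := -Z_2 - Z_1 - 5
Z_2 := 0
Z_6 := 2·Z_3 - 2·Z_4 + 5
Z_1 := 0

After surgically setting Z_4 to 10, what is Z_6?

Under do(Z_4=10), the mechanism Z_4 := max(Z_3, Z_2) + 6 is discarded; Z_4 is fixed at 10.
Z_3 = -Z_2 - Z_1 - 5  [with Z_2=0, Z_1=0]  = -5
Z_6 = 2·Z_3 - 2·Z_4 + 5  [with Z_3=-5, Z_4=10]  = -25

-25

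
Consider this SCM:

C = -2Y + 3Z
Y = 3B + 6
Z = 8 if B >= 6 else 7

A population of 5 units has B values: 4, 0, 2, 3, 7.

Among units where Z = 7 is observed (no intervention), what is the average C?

-4.5

E[C|Z=7] averages over only the 4 units with Z=7 (B = 4, 0, 2, 3): C = -15, 9, -3, -9, mean -4.5.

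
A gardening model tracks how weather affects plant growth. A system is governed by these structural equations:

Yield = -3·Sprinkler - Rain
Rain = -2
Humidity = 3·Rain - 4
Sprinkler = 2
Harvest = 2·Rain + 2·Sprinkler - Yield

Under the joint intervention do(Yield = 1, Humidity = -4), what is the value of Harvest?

-1

The joint intervention fixes Yield = 1, Humidity = -4, removing each variable's own equation.
Harvest = 2·Rain + 2·Sprinkler - Yield  [with Rain=-2, Sprinkler=2, Yield=1]  = -1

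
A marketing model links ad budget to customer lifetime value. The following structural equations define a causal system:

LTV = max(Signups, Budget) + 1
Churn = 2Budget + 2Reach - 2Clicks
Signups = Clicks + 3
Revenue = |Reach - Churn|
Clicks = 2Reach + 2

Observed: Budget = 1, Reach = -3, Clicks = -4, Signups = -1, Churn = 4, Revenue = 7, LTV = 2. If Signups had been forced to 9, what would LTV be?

10

The intervention breaks the incoming arrows to Signups: Signups = Clicks + 3 no longer applies, and Signups = 9.
LTV = max(Signups, Budget) + 1  [with Signups=9, Budget=1]  = 10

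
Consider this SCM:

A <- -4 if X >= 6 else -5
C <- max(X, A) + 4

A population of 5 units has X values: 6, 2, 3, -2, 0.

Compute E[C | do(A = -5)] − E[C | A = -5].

1.05

do(A=-5) breaks A's dependence on X. With A=-5 fixed, C across the units is 10, 6, 7, 2, 4, mean 5.8.
E[C|A=-5] averages over only the 4 units with A=-5 (X = 2, 3, -2, 0): C = 6, 7, 2, 4, mean 4.75.
Difference = 5.8 − 4.75 = 1.05.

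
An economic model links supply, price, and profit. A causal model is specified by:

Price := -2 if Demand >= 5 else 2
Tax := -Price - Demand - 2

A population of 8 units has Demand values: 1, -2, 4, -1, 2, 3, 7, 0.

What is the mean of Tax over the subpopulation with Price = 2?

-5

Conditioning on Price=2 selects the 7 unit(s) with Demand ∈ {1, -2, 4, -1, 2, 3, 0}. Their Tax values: -5, -2, -8, -3, -6, -7, -4. Mean = -5.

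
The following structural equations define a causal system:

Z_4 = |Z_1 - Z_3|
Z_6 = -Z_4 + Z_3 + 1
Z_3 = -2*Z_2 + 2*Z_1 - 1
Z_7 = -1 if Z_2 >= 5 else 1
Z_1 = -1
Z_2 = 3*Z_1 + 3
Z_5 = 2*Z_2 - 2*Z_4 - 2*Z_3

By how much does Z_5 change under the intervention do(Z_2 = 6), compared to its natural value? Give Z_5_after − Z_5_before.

12

do(Z_2=6) replaces the equation Z_2 = 3*Z_1 + 3 with the constant Z_2 = 6.
Z_3 = -2*Z_2 + 2*Z_1 - 1  [with Z_2=6, Z_1=-1]  = -15
Z_4 = |Z_1 - Z_3|  [with Z_1=-1, Z_3=-15]  = 14
Z_5 = 2*Z_2 - 2*Z_4 - 2*Z_3  [with Z_2=6, Z_4=14, Z_3=-15]  = 14
Without intervention: Z_2 = 3*Z_1 + 3  [with Z_1=-1]  = 0; Z_3 = -2*Z_2 + 2*Z_1 - 1  [with Z_2=0, Z_1=-1]  = -3; Z_4 = |Z_1 - Z_3|  [with Z_1=-1, Z_3=-3]  = 2; Z_5 = 2*Z_2 - 2*Z_4 - 2*Z_3  [with Z_2=0, Z_4=2, Z_3=-3]  = 2.
Change = 14 − 2 = 12.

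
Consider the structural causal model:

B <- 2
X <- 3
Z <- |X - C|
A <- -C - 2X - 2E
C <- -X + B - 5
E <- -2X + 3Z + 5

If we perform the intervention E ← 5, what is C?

-6

do(E=5) replaces the equation E <- -2X + 3Z + 5 with the constant E = 5.
C is not downstream of the intervention, so its value is determined by the original equations.
C = -X + B - 5  [with X=3, B=2]  = -6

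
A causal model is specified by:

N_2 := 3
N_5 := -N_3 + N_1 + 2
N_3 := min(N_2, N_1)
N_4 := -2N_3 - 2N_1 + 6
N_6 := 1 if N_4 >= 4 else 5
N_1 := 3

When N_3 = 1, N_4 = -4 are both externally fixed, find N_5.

Setting N_3 = 1, N_4 = -4 by intervention discards those variables' equations.
N_5 = -N_3 + N_1 + 2  [with N_3=1, N_1=3]  = 4

4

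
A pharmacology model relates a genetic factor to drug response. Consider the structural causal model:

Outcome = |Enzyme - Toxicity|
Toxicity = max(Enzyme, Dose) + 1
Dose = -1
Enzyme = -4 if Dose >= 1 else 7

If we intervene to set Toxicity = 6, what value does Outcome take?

1

The intervention breaks the incoming arrows to Toxicity: Toxicity = max(Enzyme, Dose) + 1 no longer applies, and Toxicity = 6.
Enzyme = -4 if Dose >= 1 else 7  [with Dose=-1]  = 7
Outcome = |Enzyme - Toxicity|  [with Enzyme=7, Toxicity=6]  = 1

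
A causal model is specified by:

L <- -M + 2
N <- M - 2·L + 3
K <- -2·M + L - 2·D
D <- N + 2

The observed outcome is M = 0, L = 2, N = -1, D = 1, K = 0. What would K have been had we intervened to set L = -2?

-20

do(L=-2) replaces the equation L <- -M + 2 with the constant L = -2.
N = M - 2·L + 3  [with M=0, L=-2]  = 7
D = N + 2  [with N=7]  = 9
K = -2·M + L - 2·D  [with M=0, L=-2, D=9]  = -20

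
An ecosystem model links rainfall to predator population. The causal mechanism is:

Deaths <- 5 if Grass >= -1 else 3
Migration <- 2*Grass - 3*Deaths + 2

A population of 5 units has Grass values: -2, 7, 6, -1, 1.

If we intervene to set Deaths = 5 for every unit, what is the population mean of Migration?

-8.6

do(Deaths=5) breaks Deaths's dependence on Grass. With Deaths=5 fixed, Migration across the units is -17, 1, -1, -15, -11, mean -8.6.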